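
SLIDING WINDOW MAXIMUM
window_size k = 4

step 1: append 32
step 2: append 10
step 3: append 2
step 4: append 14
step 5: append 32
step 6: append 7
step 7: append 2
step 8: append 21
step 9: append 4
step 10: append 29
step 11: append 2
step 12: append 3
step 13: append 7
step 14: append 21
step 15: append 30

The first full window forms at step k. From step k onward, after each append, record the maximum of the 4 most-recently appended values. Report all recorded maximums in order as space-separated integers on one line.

step 1: append 32 -> window=[32] (not full yet)
step 2: append 10 -> window=[32, 10] (not full yet)
step 3: append 2 -> window=[32, 10, 2] (not full yet)
step 4: append 14 -> window=[32, 10, 2, 14] -> max=32
step 5: append 32 -> window=[10, 2, 14, 32] -> max=32
step 6: append 7 -> window=[2, 14, 32, 7] -> max=32
step 7: append 2 -> window=[14, 32, 7, 2] -> max=32
step 8: append 21 -> window=[32, 7, 2, 21] -> max=32
step 9: append 4 -> window=[7, 2, 21, 4] -> max=21
step 10: append 29 -> window=[2, 21, 4, 29] -> max=29
step 11: append 2 -> window=[21, 4, 29, 2] -> max=29
step 12: append 3 -> window=[4, 29, 2, 3] -> max=29
step 13: append 7 -> window=[29, 2, 3, 7] -> max=29
step 14: append 21 -> window=[2, 3, 7, 21] -> max=21
step 15: append 30 -> window=[3, 7, 21, 30] -> max=30

Answer: 32 32 32 32 32 21 29 29 29 29 21 30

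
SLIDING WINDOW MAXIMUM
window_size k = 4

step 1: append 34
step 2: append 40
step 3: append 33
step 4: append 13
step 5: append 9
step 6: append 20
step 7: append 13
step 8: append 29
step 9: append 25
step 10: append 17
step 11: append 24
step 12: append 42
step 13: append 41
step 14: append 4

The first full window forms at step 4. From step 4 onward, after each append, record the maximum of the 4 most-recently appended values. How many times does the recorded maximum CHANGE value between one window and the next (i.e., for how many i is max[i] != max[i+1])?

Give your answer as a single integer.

step 1: append 34 -> window=[34] (not full yet)
step 2: append 40 -> window=[34, 40] (not full yet)
step 3: append 33 -> window=[34, 40, 33] (not full yet)
step 4: append 13 -> window=[34, 40, 33, 13] -> max=40
step 5: append 9 -> window=[40, 33, 13, 9] -> max=40
step 6: append 20 -> window=[33, 13, 9, 20] -> max=33
step 7: append 13 -> window=[13, 9, 20, 13] -> max=20
step 8: append 29 -> window=[9, 20, 13, 29] -> max=29
step 9: append 25 -> window=[20, 13, 29, 25] -> max=29
step 10: append 17 -> window=[13, 29, 25, 17] -> max=29
step 11: append 24 -> window=[29, 25, 17, 24] -> max=29
step 12: append 42 -> window=[25, 17, 24, 42] -> max=42
step 13: append 41 -> window=[17, 24, 42, 41] -> max=42
step 14: append 4 -> window=[24, 42, 41, 4] -> max=42
Recorded maximums: 40 40 33 20 29 29 29 29 42 42 42
Changes between consecutive maximums: 4

Answer: 4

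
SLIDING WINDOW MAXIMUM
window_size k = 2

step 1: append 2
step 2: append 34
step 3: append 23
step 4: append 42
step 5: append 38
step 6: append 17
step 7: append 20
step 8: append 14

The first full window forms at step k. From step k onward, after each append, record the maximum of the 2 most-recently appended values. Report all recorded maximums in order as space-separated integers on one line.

step 1: append 2 -> window=[2] (not full yet)
step 2: append 34 -> window=[2, 34] -> max=34
step 3: append 23 -> window=[34, 23] -> max=34
step 4: append 42 -> window=[23, 42] -> max=42
step 5: append 38 -> window=[42, 38] -> max=42
step 6: append 17 -> window=[38, 17] -> max=38
step 7: append 20 -> window=[17, 20] -> max=20
step 8: append 14 -> window=[20, 14] -> max=20

Answer: 34 34 42 42 38 20 20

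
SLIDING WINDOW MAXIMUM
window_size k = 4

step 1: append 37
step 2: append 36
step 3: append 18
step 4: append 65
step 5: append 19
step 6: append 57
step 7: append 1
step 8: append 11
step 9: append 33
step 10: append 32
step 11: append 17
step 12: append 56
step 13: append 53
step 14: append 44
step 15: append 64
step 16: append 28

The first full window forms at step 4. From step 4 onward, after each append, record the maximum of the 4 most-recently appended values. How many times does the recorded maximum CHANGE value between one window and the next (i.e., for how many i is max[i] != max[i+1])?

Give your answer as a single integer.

step 1: append 37 -> window=[37] (not full yet)
step 2: append 36 -> window=[37, 36] (not full yet)
step 3: append 18 -> window=[37, 36, 18] (not full yet)
step 4: append 65 -> window=[37, 36, 18, 65] -> max=65
step 5: append 19 -> window=[36, 18, 65, 19] -> max=65
step 6: append 57 -> window=[18, 65, 19, 57] -> max=65
step 7: append 1 -> window=[65, 19, 57, 1] -> max=65
step 8: append 11 -> window=[19, 57, 1, 11] -> max=57
step 9: append 33 -> window=[57, 1, 11, 33] -> max=57
step 10: append 32 -> window=[1, 11, 33, 32] -> max=33
step 11: append 17 -> window=[11, 33, 32, 17] -> max=33
step 12: append 56 -> window=[33, 32, 17, 56] -> max=56
step 13: append 53 -> window=[32, 17, 56, 53] -> max=56
step 14: append 44 -> window=[17, 56, 53, 44] -> max=56
step 15: append 64 -> window=[56, 53, 44, 64] -> max=64
step 16: append 28 -> window=[53, 44, 64, 28] -> max=64
Recorded maximums: 65 65 65 65 57 57 33 33 56 56 56 64 64
Changes between consecutive maximums: 4

Answer: 4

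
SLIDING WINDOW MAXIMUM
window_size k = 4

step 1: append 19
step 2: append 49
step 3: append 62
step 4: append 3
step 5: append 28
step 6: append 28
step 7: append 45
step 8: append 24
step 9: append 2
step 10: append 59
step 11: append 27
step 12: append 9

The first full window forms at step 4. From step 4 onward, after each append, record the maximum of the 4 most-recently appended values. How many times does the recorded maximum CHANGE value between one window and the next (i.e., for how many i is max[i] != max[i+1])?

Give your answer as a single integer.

step 1: append 19 -> window=[19] (not full yet)
step 2: append 49 -> window=[19, 49] (not full yet)
step 3: append 62 -> window=[19, 49, 62] (not full yet)
step 4: append 3 -> window=[19, 49, 62, 3] -> max=62
step 5: append 28 -> window=[49, 62, 3, 28] -> max=62
step 6: append 28 -> window=[62, 3, 28, 28] -> max=62
step 7: append 45 -> window=[3, 28, 28, 45] -> max=45
step 8: append 24 -> window=[28, 28, 45, 24] -> max=45
step 9: append 2 -> window=[28, 45, 24, 2] -> max=45
step 10: append 59 -> window=[45, 24, 2, 59] -> max=59
step 11: append 27 -> window=[24, 2, 59, 27] -> max=59
step 12: append 9 -> window=[2, 59, 27, 9] -> max=59
Recorded maximums: 62 62 62 45 45 45 59 59 59
Changes between consecutive maximums: 2

Answer: 2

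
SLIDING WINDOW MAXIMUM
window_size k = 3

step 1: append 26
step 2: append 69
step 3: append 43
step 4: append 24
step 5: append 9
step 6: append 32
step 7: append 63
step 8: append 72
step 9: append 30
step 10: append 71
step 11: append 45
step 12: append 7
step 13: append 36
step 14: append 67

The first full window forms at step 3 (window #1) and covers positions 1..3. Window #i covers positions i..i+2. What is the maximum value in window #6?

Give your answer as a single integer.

Answer: 72

Derivation:
step 1: append 26 -> window=[26] (not full yet)
step 2: append 69 -> window=[26, 69] (not full yet)
step 3: append 43 -> window=[26, 69, 43] -> max=69
step 4: append 24 -> window=[69, 43, 24] -> max=69
step 5: append 9 -> window=[43, 24, 9] -> max=43
step 6: append 32 -> window=[24, 9, 32] -> max=32
step 7: append 63 -> window=[9, 32, 63] -> max=63
step 8: append 72 -> window=[32, 63, 72] -> max=72
Window #6 max = 72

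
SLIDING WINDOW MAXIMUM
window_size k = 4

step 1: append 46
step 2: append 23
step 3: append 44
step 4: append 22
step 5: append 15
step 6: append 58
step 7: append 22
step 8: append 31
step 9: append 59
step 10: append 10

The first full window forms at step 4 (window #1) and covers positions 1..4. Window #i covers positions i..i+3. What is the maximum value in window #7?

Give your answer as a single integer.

Answer: 59

Derivation:
step 1: append 46 -> window=[46] (not full yet)
step 2: append 23 -> window=[46, 23] (not full yet)
step 3: append 44 -> window=[46, 23, 44] (not full yet)
step 4: append 22 -> window=[46, 23, 44, 22] -> max=46
step 5: append 15 -> window=[23, 44, 22, 15] -> max=44
step 6: append 58 -> window=[44, 22, 15, 58] -> max=58
step 7: append 22 -> window=[22, 15, 58, 22] -> max=58
step 8: append 31 -> window=[15, 58, 22, 31] -> max=58
step 9: append 59 -> window=[58, 22, 31, 59] -> max=59
step 10: append 10 -> window=[22, 31, 59, 10] -> max=59
Window #7 max = 59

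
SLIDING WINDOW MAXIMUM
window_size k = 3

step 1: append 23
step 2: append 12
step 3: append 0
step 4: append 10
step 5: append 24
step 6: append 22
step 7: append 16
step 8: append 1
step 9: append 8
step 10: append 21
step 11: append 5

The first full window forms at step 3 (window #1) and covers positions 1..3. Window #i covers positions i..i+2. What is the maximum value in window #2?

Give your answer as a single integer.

Answer: 12

Derivation:
step 1: append 23 -> window=[23] (not full yet)
step 2: append 12 -> window=[23, 12] (not full yet)
step 3: append 0 -> window=[23, 12, 0] -> max=23
step 4: append 10 -> window=[12, 0, 10] -> max=12
Window #2 max = 12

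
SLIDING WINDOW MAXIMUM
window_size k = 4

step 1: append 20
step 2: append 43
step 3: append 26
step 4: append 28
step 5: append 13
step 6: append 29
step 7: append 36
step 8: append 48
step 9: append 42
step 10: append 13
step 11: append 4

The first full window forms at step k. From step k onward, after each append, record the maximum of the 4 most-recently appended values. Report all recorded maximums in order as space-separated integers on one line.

Answer: 43 43 29 36 48 48 48 48

Derivation:
step 1: append 20 -> window=[20] (not full yet)
step 2: append 43 -> window=[20, 43] (not full yet)
step 3: append 26 -> window=[20, 43, 26] (not full yet)
step 4: append 28 -> window=[20, 43, 26, 28] -> max=43
step 5: append 13 -> window=[43, 26, 28, 13] -> max=43
step 6: append 29 -> window=[26, 28, 13, 29] -> max=29
step 7: append 36 -> window=[28, 13, 29, 36] -> max=36
step 8: append 48 -> window=[13, 29, 36, 48] -> max=48
step 9: append 42 -> window=[29, 36, 48, 42] -> max=48
step 10: append 13 -> window=[36, 48, 42, 13] -> max=48
step 11: append 4 -> window=[48, 42, 13, 4] -> max=48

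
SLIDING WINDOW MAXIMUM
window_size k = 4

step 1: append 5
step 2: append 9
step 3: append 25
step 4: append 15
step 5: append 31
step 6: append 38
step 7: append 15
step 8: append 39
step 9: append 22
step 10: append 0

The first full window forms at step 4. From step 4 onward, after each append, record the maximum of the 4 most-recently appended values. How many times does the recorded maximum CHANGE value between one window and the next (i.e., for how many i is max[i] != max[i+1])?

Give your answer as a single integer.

step 1: append 5 -> window=[5] (not full yet)
step 2: append 9 -> window=[5, 9] (not full yet)
step 3: append 25 -> window=[5, 9, 25] (not full yet)
step 4: append 15 -> window=[5, 9, 25, 15] -> max=25
step 5: append 31 -> window=[9, 25, 15, 31] -> max=31
step 6: append 38 -> window=[25, 15, 31, 38] -> max=38
step 7: append 15 -> window=[15, 31, 38, 15] -> max=38
step 8: append 39 -> window=[31, 38, 15, 39] -> max=39
step 9: append 22 -> window=[38, 15, 39, 22] -> max=39
step 10: append 0 -> window=[15, 39, 22, 0] -> max=39
Recorded maximums: 25 31 38 38 39 39 39
Changes between consecutive maximums: 3

Answer: 3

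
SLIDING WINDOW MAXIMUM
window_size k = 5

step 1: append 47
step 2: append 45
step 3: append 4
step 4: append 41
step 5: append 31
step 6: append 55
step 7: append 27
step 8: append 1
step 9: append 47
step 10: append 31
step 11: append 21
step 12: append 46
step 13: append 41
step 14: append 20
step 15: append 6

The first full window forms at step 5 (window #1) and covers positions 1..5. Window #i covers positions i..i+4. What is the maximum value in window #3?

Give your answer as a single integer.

Answer: 55

Derivation:
step 1: append 47 -> window=[47] (not full yet)
step 2: append 45 -> window=[47, 45] (not full yet)
step 3: append 4 -> window=[47, 45, 4] (not full yet)
step 4: append 41 -> window=[47, 45, 4, 41] (not full yet)
step 5: append 31 -> window=[47, 45, 4, 41, 31] -> max=47
step 6: append 55 -> window=[45, 4, 41, 31, 55] -> max=55
step 7: append 27 -> window=[4, 41, 31, 55, 27] -> max=55
Window #3 max = 55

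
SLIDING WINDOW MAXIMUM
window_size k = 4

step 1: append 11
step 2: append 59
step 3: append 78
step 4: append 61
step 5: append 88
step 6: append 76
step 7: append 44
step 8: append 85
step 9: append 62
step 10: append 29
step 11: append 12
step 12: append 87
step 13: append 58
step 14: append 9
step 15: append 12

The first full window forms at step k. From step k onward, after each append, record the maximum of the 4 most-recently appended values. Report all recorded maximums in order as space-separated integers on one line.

step 1: append 11 -> window=[11] (not full yet)
step 2: append 59 -> window=[11, 59] (not full yet)
step 3: append 78 -> window=[11, 59, 78] (not full yet)
step 4: append 61 -> window=[11, 59, 78, 61] -> max=78
step 5: append 88 -> window=[59, 78, 61, 88] -> max=88
step 6: append 76 -> window=[78, 61, 88, 76] -> max=88
step 7: append 44 -> window=[61, 88, 76, 44] -> max=88
step 8: append 85 -> window=[88, 76, 44, 85] -> max=88
step 9: append 62 -> window=[76, 44, 85, 62] -> max=85
step 10: append 29 -> window=[44, 85, 62, 29] -> max=85
step 11: append 12 -> window=[85, 62, 29, 12] -> max=85
step 12: append 87 -> window=[62, 29, 12, 87] -> max=87
step 13: append 58 -> window=[29, 12, 87, 58] -> max=87
step 14: append 9 -> window=[12, 87, 58, 9] -> max=87
step 15: append 12 -> window=[87, 58, 9, 12] -> max=87

Answer: 78 88 88 88 88 85 85 85 87 87 87 87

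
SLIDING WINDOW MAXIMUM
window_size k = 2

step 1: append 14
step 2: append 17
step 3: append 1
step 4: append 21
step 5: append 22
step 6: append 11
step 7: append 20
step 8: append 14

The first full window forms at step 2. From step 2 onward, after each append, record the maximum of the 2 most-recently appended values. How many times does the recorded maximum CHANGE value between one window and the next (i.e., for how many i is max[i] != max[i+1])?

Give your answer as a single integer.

step 1: append 14 -> window=[14] (not full yet)
step 2: append 17 -> window=[14, 17] -> max=17
step 3: append 1 -> window=[17, 1] -> max=17
step 4: append 21 -> window=[1, 21] -> max=21
step 5: append 22 -> window=[21, 22] -> max=22
step 6: append 11 -> window=[22, 11] -> max=22
step 7: append 20 -> window=[11, 20] -> max=20
step 8: append 14 -> window=[20, 14] -> max=20
Recorded maximums: 17 17 21 22 22 20 20
Changes between consecutive maximums: 3

Answer: 3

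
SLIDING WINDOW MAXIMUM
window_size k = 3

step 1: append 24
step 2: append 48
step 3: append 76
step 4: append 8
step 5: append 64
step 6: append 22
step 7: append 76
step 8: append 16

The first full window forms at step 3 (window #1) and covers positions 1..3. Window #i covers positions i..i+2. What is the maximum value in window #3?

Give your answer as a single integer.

Answer: 76

Derivation:
step 1: append 24 -> window=[24] (not full yet)
step 2: append 48 -> window=[24, 48] (not full yet)
step 3: append 76 -> window=[24, 48, 76] -> max=76
step 4: append 8 -> window=[48, 76, 8] -> max=76
step 5: append 64 -> window=[76, 8, 64] -> max=76
Window #3 max = 76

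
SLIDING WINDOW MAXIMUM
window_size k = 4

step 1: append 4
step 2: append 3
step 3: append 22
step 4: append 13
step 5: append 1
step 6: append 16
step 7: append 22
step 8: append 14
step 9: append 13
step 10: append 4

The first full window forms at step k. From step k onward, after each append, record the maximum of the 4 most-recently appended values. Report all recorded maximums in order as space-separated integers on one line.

Answer: 22 22 22 22 22 22 22

Derivation:
step 1: append 4 -> window=[4] (not full yet)
step 2: append 3 -> window=[4, 3] (not full yet)
step 3: append 22 -> window=[4, 3, 22] (not full yet)
step 4: append 13 -> window=[4, 3, 22, 13] -> max=22
step 5: append 1 -> window=[3, 22, 13, 1] -> max=22
step 6: append 16 -> window=[22, 13, 1, 16] -> max=22
step 7: append 22 -> window=[13, 1, 16, 22] -> max=22
step 8: append 14 -> window=[1, 16, 22, 14] -> max=22
step 9: append 13 -> window=[16, 22, 14, 13] -> max=22
step 10: append 4 -> window=[22, 14, 13, 4] -> max=22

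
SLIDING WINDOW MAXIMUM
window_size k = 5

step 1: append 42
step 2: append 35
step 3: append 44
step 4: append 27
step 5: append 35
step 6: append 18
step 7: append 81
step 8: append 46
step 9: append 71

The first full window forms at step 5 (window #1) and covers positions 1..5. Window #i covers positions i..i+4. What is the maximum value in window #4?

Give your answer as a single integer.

Answer: 81

Derivation:
step 1: append 42 -> window=[42] (not full yet)
step 2: append 35 -> window=[42, 35] (not full yet)
step 3: append 44 -> window=[42, 35, 44] (not full yet)
step 4: append 27 -> window=[42, 35, 44, 27] (not full yet)
step 5: append 35 -> window=[42, 35, 44, 27, 35] -> max=44
step 6: append 18 -> window=[35, 44, 27, 35, 18] -> max=44
step 7: append 81 -> window=[44, 27, 35, 18, 81] -> max=81
step 8: append 46 -> window=[27, 35, 18, 81, 46] -> max=81
Window #4 max = 81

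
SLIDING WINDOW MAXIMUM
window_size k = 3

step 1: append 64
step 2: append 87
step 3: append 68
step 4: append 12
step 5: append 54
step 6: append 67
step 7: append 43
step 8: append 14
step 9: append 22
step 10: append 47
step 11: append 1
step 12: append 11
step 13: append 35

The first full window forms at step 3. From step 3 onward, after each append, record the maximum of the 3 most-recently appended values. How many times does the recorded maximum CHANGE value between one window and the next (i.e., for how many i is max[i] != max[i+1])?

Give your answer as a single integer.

Answer: 5

Derivation:
step 1: append 64 -> window=[64] (not full yet)
step 2: append 87 -> window=[64, 87] (not full yet)
step 3: append 68 -> window=[64, 87, 68] -> max=87
step 4: append 12 -> window=[87, 68, 12] -> max=87
step 5: append 54 -> window=[68, 12, 54] -> max=68
step 6: append 67 -> window=[12, 54, 67] -> max=67
step 7: append 43 -> window=[54, 67, 43] -> max=67
step 8: append 14 -> window=[67, 43, 14] -> max=67
step 9: append 22 -> window=[43, 14, 22] -> max=43
step 10: append 47 -> window=[14, 22, 47] -> max=47
step 11: append 1 -> window=[22, 47, 1] -> max=47
step 12: append 11 -> window=[47, 1, 11] -> max=47
step 13: append 35 -> window=[1, 11, 35] -> max=35
Recorded maximums: 87 87 68 67 67 67 43 47 47 47 35
Changes between consecutive maximums: 5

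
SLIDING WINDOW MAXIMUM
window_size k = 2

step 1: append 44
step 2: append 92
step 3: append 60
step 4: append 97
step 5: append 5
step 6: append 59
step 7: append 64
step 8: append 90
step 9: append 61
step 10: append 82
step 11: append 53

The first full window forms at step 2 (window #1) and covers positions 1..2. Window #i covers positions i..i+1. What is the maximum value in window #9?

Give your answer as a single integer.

Answer: 82

Derivation:
step 1: append 44 -> window=[44] (not full yet)
step 2: append 92 -> window=[44, 92] -> max=92
step 3: append 60 -> window=[92, 60] -> max=92
step 4: append 97 -> window=[60, 97] -> max=97
step 5: append 5 -> window=[97, 5] -> max=97
step 6: append 59 -> window=[5, 59] -> max=59
step 7: append 64 -> window=[59, 64] -> max=64
step 8: append 90 -> window=[64, 90] -> max=90
step 9: append 61 -> window=[90, 61] -> max=90
step 10: append 82 -> window=[61, 82] -> max=82
Window #9 max = 82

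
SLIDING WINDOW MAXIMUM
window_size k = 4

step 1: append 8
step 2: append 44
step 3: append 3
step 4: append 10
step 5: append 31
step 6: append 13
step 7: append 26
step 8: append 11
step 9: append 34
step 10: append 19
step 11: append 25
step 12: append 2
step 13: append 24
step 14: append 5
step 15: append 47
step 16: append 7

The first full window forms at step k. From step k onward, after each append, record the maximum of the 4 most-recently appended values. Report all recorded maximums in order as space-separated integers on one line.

step 1: append 8 -> window=[8] (not full yet)
step 2: append 44 -> window=[8, 44] (not full yet)
step 3: append 3 -> window=[8, 44, 3] (not full yet)
step 4: append 10 -> window=[8, 44, 3, 10] -> max=44
step 5: append 31 -> window=[44, 3, 10, 31] -> max=44
step 6: append 13 -> window=[3, 10, 31, 13] -> max=31
step 7: append 26 -> window=[10, 31, 13, 26] -> max=31
step 8: append 11 -> window=[31, 13, 26, 11] -> max=31
step 9: append 34 -> window=[13, 26, 11, 34] -> max=34
step 10: append 19 -> window=[26, 11, 34, 19] -> max=34
step 11: append 25 -> window=[11, 34, 19, 25] -> max=34
step 12: append 2 -> window=[34, 19, 25, 2] -> max=34
step 13: append 24 -> window=[19, 25, 2, 24] -> max=25
step 14: append 5 -> window=[25, 2, 24, 5] -> max=25
step 15: append 47 -> window=[2, 24, 5, 47] -> max=47
step 16: append 7 -> window=[24, 5, 47, 7] -> max=47

Answer: 44 44 31 31 31 34 34 34 34 25 25 47 47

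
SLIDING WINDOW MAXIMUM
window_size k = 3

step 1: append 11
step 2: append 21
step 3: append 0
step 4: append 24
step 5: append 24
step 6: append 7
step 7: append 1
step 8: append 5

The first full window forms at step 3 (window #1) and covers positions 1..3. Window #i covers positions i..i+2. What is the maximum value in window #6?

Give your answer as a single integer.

step 1: append 11 -> window=[11] (not full yet)
step 2: append 21 -> window=[11, 21] (not full yet)
step 3: append 0 -> window=[11, 21, 0] -> max=21
step 4: append 24 -> window=[21, 0, 24] -> max=24
step 5: append 24 -> window=[0, 24, 24] -> max=24
step 6: append 7 -> window=[24, 24, 7] -> max=24
step 7: append 1 -> window=[24, 7, 1] -> max=24
step 8: append 5 -> window=[7, 1, 5] -> max=7
Window #6 max = 7

Answer: 7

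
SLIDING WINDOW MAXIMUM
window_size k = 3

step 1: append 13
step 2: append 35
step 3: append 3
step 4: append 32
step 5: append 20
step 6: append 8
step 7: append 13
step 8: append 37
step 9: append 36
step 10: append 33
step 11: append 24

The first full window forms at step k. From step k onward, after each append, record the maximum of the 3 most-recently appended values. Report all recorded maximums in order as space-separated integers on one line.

step 1: append 13 -> window=[13] (not full yet)
step 2: append 35 -> window=[13, 35] (not full yet)
step 3: append 3 -> window=[13, 35, 3] -> max=35
step 4: append 32 -> window=[35, 3, 32] -> max=35
step 5: append 20 -> window=[3, 32, 20] -> max=32
step 6: append 8 -> window=[32, 20, 8] -> max=32
step 7: append 13 -> window=[20, 8, 13] -> max=20
step 8: append 37 -> window=[8, 13, 37] -> max=37
step 9: append 36 -> window=[13, 37, 36] -> max=37
step 10: append 33 -> window=[37, 36, 33] -> max=37
step 11: append 24 -> window=[36, 33, 24] -> max=36

Answer: 35 35 32 32 20 37 37 37 36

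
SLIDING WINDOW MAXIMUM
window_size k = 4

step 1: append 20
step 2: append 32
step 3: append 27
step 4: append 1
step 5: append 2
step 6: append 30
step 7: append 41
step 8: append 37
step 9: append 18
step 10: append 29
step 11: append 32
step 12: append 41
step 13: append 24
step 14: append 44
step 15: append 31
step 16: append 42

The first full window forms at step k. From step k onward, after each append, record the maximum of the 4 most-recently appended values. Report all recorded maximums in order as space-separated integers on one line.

step 1: append 20 -> window=[20] (not full yet)
step 2: append 32 -> window=[20, 32] (not full yet)
step 3: append 27 -> window=[20, 32, 27] (not full yet)
step 4: append 1 -> window=[20, 32, 27, 1] -> max=32
step 5: append 2 -> window=[32, 27, 1, 2] -> max=32
step 6: append 30 -> window=[27, 1, 2, 30] -> max=30
step 7: append 41 -> window=[1, 2, 30, 41] -> max=41
step 8: append 37 -> window=[2, 30, 41, 37] -> max=41
step 9: append 18 -> window=[30, 41, 37, 18] -> max=41
step 10: append 29 -> window=[41, 37, 18, 29] -> max=41
step 11: append 32 -> window=[37, 18, 29, 32] -> max=37
step 12: append 41 -> window=[18, 29, 32, 41] -> max=41
step 13: append 24 -> window=[29, 32, 41, 24] -> max=41
step 14: append 44 -> window=[32, 41, 24, 44] -> max=44
step 15: append 31 -> window=[41, 24, 44, 31] -> max=44
step 16: append 42 -> window=[24, 44, 31, 42] -> max=44

Answer: 32 32 30 41 41 41 41 37 41 41 44 44 44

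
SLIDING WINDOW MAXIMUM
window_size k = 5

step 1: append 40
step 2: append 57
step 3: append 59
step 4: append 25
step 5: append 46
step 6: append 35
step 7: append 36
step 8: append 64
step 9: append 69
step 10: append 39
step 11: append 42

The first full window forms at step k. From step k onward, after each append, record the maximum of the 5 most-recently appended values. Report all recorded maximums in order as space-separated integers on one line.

Answer: 59 59 59 64 69 69 69

Derivation:
step 1: append 40 -> window=[40] (not full yet)
step 2: append 57 -> window=[40, 57] (not full yet)
step 3: append 59 -> window=[40, 57, 59] (not full yet)
step 4: append 25 -> window=[40, 57, 59, 25] (not full yet)
step 5: append 46 -> window=[40, 57, 59, 25, 46] -> max=59
step 6: append 35 -> window=[57, 59, 25, 46, 35] -> max=59
step 7: append 36 -> window=[59, 25, 46, 35, 36] -> max=59
step 8: append 64 -> window=[25, 46, 35, 36, 64] -> max=64
step 9: append 69 -> window=[46, 35, 36, 64, 69] -> max=69
step 10: append 39 -> window=[35, 36, 64, 69, 39] -> max=69
step 11: append 42 -> window=[36, 64, 69, 39, 42] -> max=69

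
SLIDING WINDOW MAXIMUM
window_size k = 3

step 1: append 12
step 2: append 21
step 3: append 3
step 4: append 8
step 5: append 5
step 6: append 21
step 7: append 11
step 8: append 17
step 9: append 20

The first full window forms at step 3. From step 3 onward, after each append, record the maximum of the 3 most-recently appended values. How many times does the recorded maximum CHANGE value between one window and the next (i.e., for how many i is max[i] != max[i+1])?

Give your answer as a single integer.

Answer: 3

Derivation:
step 1: append 12 -> window=[12] (not full yet)
step 2: append 21 -> window=[12, 21] (not full yet)
step 3: append 3 -> window=[12, 21, 3] -> max=21
step 4: append 8 -> window=[21, 3, 8] -> max=21
step 5: append 5 -> window=[3, 8, 5] -> max=8
step 6: append 21 -> window=[8, 5, 21] -> max=21
step 7: append 11 -> window=[5, 21, 11] -> max=21
step 8: append 17 -> window=[21, 11, 17] -> max=21
step 9: append 20 -> window=[11, 17, 20] -> max=20
Recorded maximums: 21 21 8 21 21 21 20
Changes between consecutive maximums: 3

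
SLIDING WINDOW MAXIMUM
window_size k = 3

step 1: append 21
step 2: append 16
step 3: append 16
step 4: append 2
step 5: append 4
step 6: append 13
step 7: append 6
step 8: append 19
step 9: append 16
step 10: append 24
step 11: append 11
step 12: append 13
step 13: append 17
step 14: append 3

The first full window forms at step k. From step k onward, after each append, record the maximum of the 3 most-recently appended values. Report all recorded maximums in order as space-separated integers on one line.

Answer: 21 16 16 13 13 19 19 24 24 24 17 17

Derivation:
step 1: append 21 -> window=[21] (not full yet)
step 2: append 16 -> window=[21, 16] (not full yet)
step 3: append 16 -> window=[21, 16, 16] -> max=21
step 4: append 2 -> window=[16, 16, 2] -> max=16
step 5: append 4 -> window=[16, 2, 4] -> max=16
step 6: append 13 -> window=[2, 4, 13] -> max=13
step 7: append 6 -> window=[4, 13, 6] -> max=13
step 8: append 19 -> window=[13, 6, 19] -> max=19
step 9: append 16 -> window=[6, 19, 16] -> max=19
step 10: append 24 -> window=[19, 16, 24] -> max=24
step 11: append 11 -> window=[16, 24, 11] -> max=24
step 12: append 13 -> window=[24, 11, 13] -> max=24
step 13: append 17 -> window=[11, 13, 17] -> max=17
step 14: append 3 -> window=[13, 17, 3] -> max=17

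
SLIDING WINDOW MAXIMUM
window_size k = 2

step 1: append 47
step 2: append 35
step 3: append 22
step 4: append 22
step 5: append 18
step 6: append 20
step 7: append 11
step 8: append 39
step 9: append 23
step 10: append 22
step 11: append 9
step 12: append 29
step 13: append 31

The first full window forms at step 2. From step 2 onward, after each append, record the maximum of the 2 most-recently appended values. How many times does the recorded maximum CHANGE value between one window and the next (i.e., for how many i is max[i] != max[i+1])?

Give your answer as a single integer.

step 1: append 47 -> window=[47] (not full yet)
step 2: append 35 -> window=[47, 35] -> max=47
step 3: append 22 -> window=[35, 22] -> max=35
step 4: append 22 -> window=[22, 22] -> max=22
step 5: append 18 -> window=[22, 18] -> max=22
step 6: append 20 -> window=[18, 20] -> max=20
step 7: append 11 -> window=[20, 11] -> max=20
step 8: append 39 -> window=[11, 39] -> max=39
step 9: append 23 -> window=[39, 23] -> max=39
step 10: append 22 -> window=[23, 22] -> max=23
step 11: append 9 -> window=[22, 9] -> max=22
step 12: append 29 -> window=[9, 29] -> max=29
step 13: append 31 -> window=[29, 31] -> max=31
Recorded maximums: 47 35 22 22 20 20 39 39 23 22 29 31
Changes between consecutive maximums: 8

Answer: 8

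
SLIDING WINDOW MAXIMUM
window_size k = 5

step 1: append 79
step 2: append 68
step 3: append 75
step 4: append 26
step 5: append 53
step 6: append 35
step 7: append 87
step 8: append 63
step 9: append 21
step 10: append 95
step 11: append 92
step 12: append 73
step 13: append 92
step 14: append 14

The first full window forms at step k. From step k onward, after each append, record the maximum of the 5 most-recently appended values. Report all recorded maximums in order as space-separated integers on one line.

step 1: append 79 -> window=[79] (not full yet)
step 2: append 68 -> window=[79, 68] (not full yet)
step 3: append 75 -> window=[79, 68, 75] (not full yet)
step 4: append 26 -> window=[79, 68, 75, 26] (not full yet)
step 5: append 53 -> window=[79, 68, 75, 26, 53] -> max=79
step 6: append 35 -> window=[68, 75, 26, 53, 35] -> max=75
step 7: append 87 -> window=[75, 26, 53, 35, 87] -> max=87
step 8: append 63 -> window=[26, 53, 35, 87, 63] -> max=87
step 9: append 21 -> window=[53, 35, 87, 63, 21] -> max=87
step 10: append 95 -> window=[35, 87, 63, 21, 95] -> max=95
step 11: append 92 -> window=[87, 63, 21, 95, 92] -> max=95
step 12: append 73 -> window=[63, 21, 95, 92, 73] -> max=95
step 13: append 92 -> window=[21, 95, 92, 73, 92] -> max=95
step 14: append 14 -> window=[95, 92, 73, 92, 14] -> max=95

Answer: 79 75 87 87 87 95 95 95 95 95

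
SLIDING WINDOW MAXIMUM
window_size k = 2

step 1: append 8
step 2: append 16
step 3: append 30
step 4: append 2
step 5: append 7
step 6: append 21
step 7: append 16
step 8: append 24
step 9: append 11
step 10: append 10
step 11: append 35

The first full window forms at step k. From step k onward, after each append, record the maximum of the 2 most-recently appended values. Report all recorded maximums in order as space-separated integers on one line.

Answer: 16 30 30 7 21 21 24 24 11 35

Derivation:
step 1: append 8 -> window=[8] (not full yet)
step 2: append 16 -> window=[8, 16] -> max=16
step 3: append 30 -> window=[16, 30] -> max=30
step 4: append 2 -> window=[30, 2] -> max=30
step 5: append 7 -> window=[2, 7] -> max=7
step 6: append 21 -> window=[7, 21] -> max=21
step 7: append 16 -> window=[21, 16] -> max=21
step 8: append 24 -> window=[16, 24] -> max=24
step 9: append 11 -> window=[24, 11] -> max=24
step 10: append 10 -> window=[11, 10] -> max=11
step 11: append 35 -> window=[10, 35] -> max=35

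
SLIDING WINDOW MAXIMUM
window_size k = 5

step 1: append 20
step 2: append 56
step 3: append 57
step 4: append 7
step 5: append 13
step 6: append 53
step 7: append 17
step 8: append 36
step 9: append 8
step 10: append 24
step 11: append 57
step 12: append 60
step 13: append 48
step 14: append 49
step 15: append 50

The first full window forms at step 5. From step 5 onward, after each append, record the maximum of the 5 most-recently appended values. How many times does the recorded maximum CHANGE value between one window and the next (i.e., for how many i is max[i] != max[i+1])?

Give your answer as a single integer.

step 1: append 20 -> window=[20] (not full yet)
step 2: append 56 -> window=[20, 56] (not full yet)
step 3: append 57 -> window=[20, 56, 57] (not full yet)
step 4: append 7 -> window=[20, 56, 57, 7] (not full yet)
step 5: append 13 -> window=[20, 56, 57, 7, 13] -> max=57
step 6: append 53 -> window=[56, 57, 7, 13, 53] -> max=57
step 7: append 17 -> window=[57, 7, 13, 53, 17] -> max=57
step 8: append 36 -> window=[7, 13, 53, 17, 36] -> max=53
step 9: append 8 -> window=[13, 53, 17, 36, 8] -> max=53
step 10: append 24 -> window=[53, 17, 36, 8, 24] -> max=53
step 11: append 57 -> window=[17, 36, 8, 24, 57] -> max=57
step 12: append 60 -> window=[36, 8, 24, 57, 60] -> max=60
step 13: append 48 -> window=[8, 24, 57, 60, 48] -> max=60
step 14: append 49 -> window=[24, 57, 60, 48, 49] -> max=60
step 15: append 50 -> window=[57, 60, 48, 49, 50] -> max=60
Recorded maximums: 57 57 57 53 53 53 57 60 60 60 60
Changes between consecutive maximums: 3

Answer: 3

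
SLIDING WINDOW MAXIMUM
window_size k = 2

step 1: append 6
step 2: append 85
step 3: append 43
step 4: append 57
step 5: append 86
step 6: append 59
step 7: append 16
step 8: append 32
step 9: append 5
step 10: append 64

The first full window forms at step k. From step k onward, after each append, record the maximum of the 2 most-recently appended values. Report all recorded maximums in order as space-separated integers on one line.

step 1: append 6 -> window=[6] (not full yet)
step 2: append 85 -> window=[6, 85] -> max=85
step 3: append 43 -> window=[85, 43] -> max=85
step 4: append 57 -> window=[43, 57] -> max=57
step 5: append 86 -> window=[57, 86] -> max=86
step 6: append 59 -> window=[86, 59] -> max=86
step 7: append 16 -> window=[59, 16] -> max=59
step 8: append 32 -> window=[16, 32] -> max=32
step 9: append 5 -> window=[32, 5] -> max=32
step 10: append 64 -> window=[5, 64] -> max=64

Answer: 85 85 57 86 86 59 32 32 64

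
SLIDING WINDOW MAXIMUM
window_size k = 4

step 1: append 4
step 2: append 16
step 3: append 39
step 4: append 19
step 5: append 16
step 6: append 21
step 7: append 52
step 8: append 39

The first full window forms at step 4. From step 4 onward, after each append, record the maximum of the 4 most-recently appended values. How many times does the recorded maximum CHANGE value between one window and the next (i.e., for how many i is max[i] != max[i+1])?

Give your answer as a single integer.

Answer: 1

Derivation:
step 1: append 4 -> window=[4] (not full yet)
step 2: append 16 -> window=[4, 16] (not full yet)
step 3: append 39 -> window=[4, 16, 39] (not full yet)
step 4: append 19 -> window=[4, 16, 39, 19] -> max=39
step 5: append 16 -> window=[16, 39, 19, 16] -> max=39
step 6: append 21 -> window=[39, 19, 16, 21] -> max=39
step 7: append 52 -> window=[19, 16, 21, 52] -> max=52
step 8: append 39 -> window=[16, 21, 52, 39] -> max=52
Recorded maximums: 39 39 39 52 52
Changes between consecutive maximums: 1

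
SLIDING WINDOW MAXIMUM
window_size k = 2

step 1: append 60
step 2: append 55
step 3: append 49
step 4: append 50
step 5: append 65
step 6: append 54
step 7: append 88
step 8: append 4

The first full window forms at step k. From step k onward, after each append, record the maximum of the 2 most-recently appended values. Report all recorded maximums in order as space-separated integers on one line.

Answer: 60 55 50 65 65 88 88

Derivation:
step 1: append 60 -> window=[60] (not full yet)
step 2: append 55 -> window=[60, 55] -> max=60
step 3: append 49 -> window=[55, 49] -> max=55
step 4: append 50 -> window=[49, 50] -> max=50
step 5: append 65 -> window=[50, 65] -> max=65
step 6: append 54 -> window=[65, 54] -> max=65
step 7: append 88 -> window=[54, 88] -> max=88
step 8: append 4 -> window=[88, 4] -> max=88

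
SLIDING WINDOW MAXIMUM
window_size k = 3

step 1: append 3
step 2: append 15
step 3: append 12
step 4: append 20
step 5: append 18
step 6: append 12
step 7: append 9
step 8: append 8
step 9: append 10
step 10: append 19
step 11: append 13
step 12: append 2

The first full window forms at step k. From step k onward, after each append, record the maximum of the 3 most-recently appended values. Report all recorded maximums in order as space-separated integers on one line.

step 1: append 3 -> window=[3] (not full yet)
step 2: append 15 -> window=[3, 15] (not full yet)
step 3: append 12 -> window=[3, 15, 12] -> max=15
step 4: append 20 -> window=[15, 12, 20] -> max=20
step 5: append 18 -> window=[12, 20, 18] -> max=20
step 6: append 12 -> window=[20, 18, 12] -> max=20
step 7: append 9 -> window=[18, 12, 9] -> max=18
step 8: append 8 -> window=[12, 9, 8] -> max=12
step 9: append 10 -> window=[9, 8, 10] -> max=10
step 10: append 19 -> window=[8, 10, 19] -> max=19
step 11: append 13 -> window=[10, 19, 13] -> max=19
step 12: append 2 -> window=[19, 13, 2] -> max=19

Answer: 15 20 20 20 18 12 10 19 19 19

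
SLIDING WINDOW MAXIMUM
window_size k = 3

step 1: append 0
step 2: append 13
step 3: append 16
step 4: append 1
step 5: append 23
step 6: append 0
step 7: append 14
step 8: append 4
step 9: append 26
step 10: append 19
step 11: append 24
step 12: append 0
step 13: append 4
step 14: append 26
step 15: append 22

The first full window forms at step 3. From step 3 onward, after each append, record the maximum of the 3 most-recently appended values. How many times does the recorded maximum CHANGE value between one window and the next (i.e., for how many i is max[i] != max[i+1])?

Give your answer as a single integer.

Answer: 5

Derivation:
step 1: append 0 -> window=[0] (not full yet)
step 2: append 13 -> window=[0, 13] (not full yet)
step 3: append 16 -> window=[0, 13, 16] -> max=16
step 4: append 1 -> window=[13, 16, 1] -> max=16
step 5: append 23 -> window=[16, 1, 23] -> max=23
step 6: append 0 -> window=[1, 23, 0] -> max=23
step 7: append 14 -> window=[23, 0, 14] -> max=23
step 8: append 4 -> window=[0, 14, 4] -> max=14
step 9: append 26 -> window=[14, 4, 26] -> max=26
step 10: append 19 -> window=[4, 26, 19] -> max=26
step 11: append 24 -> window=[26, 19, 24] -> max=26
step 12: append 0 -> window=[19, 24, 0] -> max=24
step 13: append 4 -> window=[24, 0, 4] -> max=24
step 14: append 26 -> window=[0, 4, 26] -> max=26
step 15: append 22 -> window=[4, 26, 22] -> max=26
Recorded maximums: 16 16 23 23 23 14 26 26 26 24 24 26 26
Changes between consecutive maximums: 5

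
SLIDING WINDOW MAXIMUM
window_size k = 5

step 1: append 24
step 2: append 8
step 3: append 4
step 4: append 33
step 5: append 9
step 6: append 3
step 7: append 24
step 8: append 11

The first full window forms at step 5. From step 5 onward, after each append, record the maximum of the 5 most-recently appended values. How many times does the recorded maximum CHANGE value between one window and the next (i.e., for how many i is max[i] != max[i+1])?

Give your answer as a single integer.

step 1: append 24 -> window=[24] (not full yet)
step 2: append 8 -> window=[24, 8] (not full yet)
step 3: append 4 -> window=[24, 8, 4] (not full yet)
step 4: append 33 -> window=[24, 8, 4, 33] (not full yet)
step 5: append 9 -> window=[24, 8, 4, 33, 9] -> max=33
step 6: append 3 -> window=[8, 4, 33, 9, 3] -> max=33
step 7: append 24 -> window=[4, 33, 9, 3, 24] -> max=33
step 8: append 11 -> window=[33, 9, 3, 24, 11] -> max=33
Recorded maximums: 33 33 33 33
Changes between consecutive maximums: 0

Answer: 0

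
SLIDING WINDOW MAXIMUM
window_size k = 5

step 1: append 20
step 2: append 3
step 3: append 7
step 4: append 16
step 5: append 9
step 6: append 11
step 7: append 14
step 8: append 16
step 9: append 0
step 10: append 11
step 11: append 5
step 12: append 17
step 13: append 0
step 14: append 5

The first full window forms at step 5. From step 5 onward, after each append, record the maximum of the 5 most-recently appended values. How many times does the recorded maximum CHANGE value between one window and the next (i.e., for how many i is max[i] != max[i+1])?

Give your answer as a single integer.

Answer: 2

Derivation:
step 1: append 20 -> window=[20] (not full yet)
step 2: append 3 -> window=[20, 3] (not full yet)
step 3: append 7 -> window=[20, 3, 7] (not full yet)
step 4: append 16 -> window=[20, 3, 7, 16] (not full yet)
step 5: append 9 -> window=[20, 3, 7, 16, 9] -> max=20
step 6: append 11 -> window=[3, 7, 16, 9, 11] -> max=16
step 7: append 14 -> window=[7, 16, 9, 11, 14] -> max=16
step 8: append 16 -> window=[16, 9, 11, 14, 16] -> max=16
step 9: append 0 -> window=[9, 11, 14, 16, 0] -> max=16
step 10: append 11 -> window=[11, 14, 16, 0, 11] -> max=16
step 11: append 5 -> window=[14, 16, 0, 11, 5] -> max=16
step 12: append 17 -> window=[16, 0, 11, 5, 17] -> max=17
step 13: append 0 -> window=[0, 11, 5, 17, 0] -> max=17
step 14: append 5 -> window=[11, 5, 17, 0, 5] -> max=17
Recorded maximums: 20 16 16 16 16 16 16 17 17 17
Changes between consecutive maximums: 2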